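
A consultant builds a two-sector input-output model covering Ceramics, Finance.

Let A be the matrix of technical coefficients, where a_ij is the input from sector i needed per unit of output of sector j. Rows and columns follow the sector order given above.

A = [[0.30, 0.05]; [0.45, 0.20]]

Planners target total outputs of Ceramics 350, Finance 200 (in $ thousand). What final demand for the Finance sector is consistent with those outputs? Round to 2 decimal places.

I − A =
  [   0.70    -0.05]
  [  -0.45     0.80]
d = (I − A) x:
  d_C = (+0.70)·350 + (-0.05)·200 = 235.00
  d_F = (-0.45)·350 + (+0.80)·200 = 2.50

d_F = 2.50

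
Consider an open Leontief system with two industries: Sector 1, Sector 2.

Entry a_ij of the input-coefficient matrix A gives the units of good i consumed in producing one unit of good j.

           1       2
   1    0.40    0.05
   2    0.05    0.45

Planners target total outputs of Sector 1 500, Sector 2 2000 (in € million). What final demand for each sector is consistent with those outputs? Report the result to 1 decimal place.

I − A =
  [   0.60    -0.05]
  [  -0.05     0.55]
d = (I − A) x:
  d_1 = (+0.60)·500 + (-0.05)·2000 = 200.0
  d_2 = (-0.05)·500 + (+0.55)·2000 = 1075.0

d_1 = 200.0, d_2 = 1075.0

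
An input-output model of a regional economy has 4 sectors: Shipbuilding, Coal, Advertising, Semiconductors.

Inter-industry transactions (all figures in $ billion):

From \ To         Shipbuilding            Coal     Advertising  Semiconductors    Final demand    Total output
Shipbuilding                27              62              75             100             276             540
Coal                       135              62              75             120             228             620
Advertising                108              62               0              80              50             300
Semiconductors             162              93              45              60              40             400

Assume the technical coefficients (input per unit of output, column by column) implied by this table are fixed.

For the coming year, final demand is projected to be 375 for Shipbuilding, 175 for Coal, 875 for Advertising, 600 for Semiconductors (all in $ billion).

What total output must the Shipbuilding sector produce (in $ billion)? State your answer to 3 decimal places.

x_1 = 1510.854

Technical coefficients a_ij = z_ij / X_j:
  a_11 = 27/540 = 0.05, a_21 = 135/540 = 0.25, a_31 = 108/540 = 0.20, a_41 = 162/540 = 0.30
  a_12 = 62/620 = 0.10, a_22 = 62/620 = 0.10, a_32 = 62/620 = 0.10, a_42 = 93/620 = 0.15
  a_13 = 75/300 = 0.25, a_23 = 75/300 = 0.25, a_33 = 0/300 = 0.00, a_43 = 45/300 = 0.15
  a_14 = 100/400 = 0.25, a_24 = 120/400 = 0.30, a_34 = 80/400 = 0.20, a_44 = 60/400 = 0.15
I − A =
  [   0.95    -0.10    -0.25    -0.25]
  [  -0.25     0.90    -0.25    -0.30]
  [  -0.20    -0.10     1.00    -0.20]
  [  -0.30    -0.15    -0.15     0.85]
Compute the cofactors C_ij = (−1)^(i+j)·(3×3 minor ij) of I−A; the adjugate is their transpose:
adj(I−A) = Cᵀ =
  [ 0.659750   0.152000   0.248875   0.306250]
  [ 0.361500   0.639000   0.310875   0.405000]
  [ 0.235750   0.132250   0.576875   0.251750]
  [ 0.338250   0.189750   0.244500   0.750000]
det(I−A) = Σ_j (I−A)_1j·C_1j = (0.95)(0.659750) + (-0.10)(0.361500) + (-0.25)(0.235750) + (-0.25)(0.338250) = 0.4471125
(I − A)⁻¹ = adj(I−A) / det(I−A) ≈
  [   1.4756     0.3400     0.5566     0.6850]
  [   0.8085     1.4292     0.6953     0.9058]
  [   0.5273     0.2958     1.2902     0.5631]
  [   0.7565     0.4244     0.5468     1.6774]
x = (I − A)⁻¹ d = adj(I−A)·d / det(I−A), with det(I−A) = 0.4471125:
  x_1 = (0.659750·375 + 0.152000·175 + 0.248875·875 + 0.306250·600) / 0.4471125 = 675.521875 / 0.4471125 ≈ 1510.854
  x_2 = (0.361500·375 + 0.639000·175 + 0.310875·875 + 0.405000·600) / 0.4471125 = 762.403125 / 0.4471125 ≈ 1705.171
  x_3 = (0.235750·375 + 0.132250·175 + 0.576875·875 + 0.251750·600) / 0.4471125 = 767.365625 / 0.4471125 ≈ 1716.270
  x_4 = (0.338250·375 + 0.189750·175 + 0.244500·875 + 0.750000·600) / 0.4471125 = 823.9875 / 0.4471125 ≈ 1842.909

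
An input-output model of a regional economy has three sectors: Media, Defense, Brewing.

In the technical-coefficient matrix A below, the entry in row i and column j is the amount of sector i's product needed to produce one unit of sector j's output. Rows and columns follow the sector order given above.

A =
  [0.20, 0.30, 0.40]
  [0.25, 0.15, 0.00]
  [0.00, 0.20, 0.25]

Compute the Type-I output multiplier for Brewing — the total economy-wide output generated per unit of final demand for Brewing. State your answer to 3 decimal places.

I − A =
  [   0.80    -0.30    -0.40]
  [  -0.25     0.85     0.00]
  [   0.00    -0.20     0.75]
Cofactors of I−A, C_ij = (−1)^(i+j)·(minor ij) (rows/columns in the sector order above):
  C_11 = (0.85)(0.75) − (0.00)(-0.20) = 0.6375
  C_12 = −[(-0.25)(0.75) − (0.00)(0.00)] = 0.1875
  C_13 = (-0.25)(-0.20) − (0.85)(0.00) = 0.0500
  C_21 = −[(-0.30)(0.75) − (-0.40)(-0.20)] = 0.3050
  C_22 = (0.80)(0.75) − (-0.40)(0.00) = 0.6000
  C_23 = −[(0.80)(-0.20) − (-0.30)(0.00)] = 0.1600
  C_31 = (-0.30)(0.00) − (-0.40)(0.85) = 0.3400
  C_32 = −[(0.80)(0.00) − (-0.40)(-0.25)] = 0.1000
  C_33 = (0.80)(0.85) − (-0.30)(-0.25) = 0.6050
det(I−A) = Σ_j (I−A)_1j·C_1j = (0.80)(0.6375) + (-0.30)(0.1875) + (-0.40)(0.0500) = 0.43375
adj(I−A) = Cᵀ =
  [ 0.6375   0.3050   0.3400]
  [ 0.1875   0.6000   0.1000]
  [ 0.0500   0.1600   0.6050]
(I − A)⁻¹ = adj(I−A) / det(I−A) ≈
  [   1.4697     0.7032     0.7839]
  [   0.4323     1.3833     0.2305]
  [   0.1153     0.3689     1.3948]
The output multiplier for sector j is the column-j sum of the Leontief inverse (I − A)⁻¹ = adj(I−A) / det(I−A).
Column 3 of adj(I−A): (0.3400, 0.1000, 0.6050); det(I−A) = 0.43375.
m_3 = (0.3400 + 0.1000 + 0.6050) / 0.43375 = 1.045 / 0.43375 ≈ 2.409.

m_3 = 2.409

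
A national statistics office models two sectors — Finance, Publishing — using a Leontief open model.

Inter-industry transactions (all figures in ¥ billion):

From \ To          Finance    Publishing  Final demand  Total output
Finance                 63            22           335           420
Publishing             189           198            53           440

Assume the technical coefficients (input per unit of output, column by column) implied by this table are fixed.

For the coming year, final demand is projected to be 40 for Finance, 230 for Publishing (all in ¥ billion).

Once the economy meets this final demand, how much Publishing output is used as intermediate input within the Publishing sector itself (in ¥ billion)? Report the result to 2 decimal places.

Technical coefficients a_ij = z_ij / X_j:
  a_11 = 63/420 = 0.15, a_21 = 189/420 = 0.45
  a_12 = 22/440 = 0.05, a_22 = 198/440 = 0.45
I − A =
  [   0.85    -0.05]
  [  -0.45     0.55]
det(I−A) = (0.85)(0.55) − (-0.05)(-0.45) = 0.4450
adj(I−A) = [[0.55, 0.05], [0.45, 0.85]]
(I − A)⁻¹ = adj(I−A) / det(I−A) ≈
  [   1.2360     0.1124]
  [   1.0112     1.9101]
First solve x = (I − A)⁻¹ d = adj(I−A)·d / det(I−A); in particular x_2 = (0.45·40 + 0.85·230) / 0.4450 = 213.50 / 0.4450 ≈ 479.7753.
Intermediate flow from 2 to 2: z_22 = a_22 · x_2 = 0.45 × 213.50 / 0.4450 = 96.075 / 0.4450 ≈ 215.90.

z_22 = 215.90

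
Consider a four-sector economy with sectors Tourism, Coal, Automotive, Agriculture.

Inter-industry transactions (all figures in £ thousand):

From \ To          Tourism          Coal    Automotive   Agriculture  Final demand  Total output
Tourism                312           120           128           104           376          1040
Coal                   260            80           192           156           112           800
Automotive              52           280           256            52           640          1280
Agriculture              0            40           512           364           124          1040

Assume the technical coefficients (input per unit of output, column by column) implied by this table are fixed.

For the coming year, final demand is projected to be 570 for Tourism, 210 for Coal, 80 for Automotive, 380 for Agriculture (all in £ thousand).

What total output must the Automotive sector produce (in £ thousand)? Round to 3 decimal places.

x_3 = 612.102

Technical coefficients a_ij = z_ij / X_j:
  a_11 = 312/1040 = 0.30, a_21 = 260/1040 = 0.25, a_31 = 52/1040 = 0.05, a_41 = 0/1040 = 0.00
  a_12 = 120/800 = 0.15, a_22 = 80/800 = 0.10, a_32 = 280/800 = 0.35, a_42 = 40/800 = 0.05
  a_13 = 128/1280 = 0.10, a_23 = 192/1280 = 0.15, a_33 = 256/1280 = 0.20, a_43 = 512/1280 = 0.40
  a_14 = 104/1040 = 0.10, a_24 = 156/1040 = 0.15, a_34 = 52/1040 = 0.05, a_44 = 364/1040 = 0.35
I − A =
  [   0.70    -0.15    -0.10    -0.10]
  [  -0.25     0.90    -0.15    -0.15]
  [  -0.05    -0.35     0.80    -0.05]
  [   0.00    -0.05    -0.40     0.65]
Compute the cofactors C_ij = (−1)^(i+j)·(3×3 minor ij) of I−A; the adjugate is their transpose:
adj(I−A) = Cᵀ =
  [ 0.388500   0.116000   0.118125   0.095625]
  [ 0.132875   0.344750   0.136500   0.110500]
  [ 0.086375   0.166125   0.378625   0.080750]
  [ 0.063375   0.128750   0.243500   0.422875]
det(I−A) = Σ_j (I−A)_1j·C_1j = (0.70)(0.388500) + (-0.15)(0.132875) + (-0.10)(0.086375) + (-0.10)(0.063375) = 0.23704375
(I − A)⁻¹ = adj(I−A) / det(I−A) ≈
  [   1.6389     0.4894     0.4983     0.4034]
  [   0.5606     1.4544     0.5758     0.4662]
  [   0.3644     0.7008     1.5973     0.3407]
  [   0.2674     0.5431     1.0272     1.7840]
x = (I − A)⁻¹ d = adj(I−A)·d / det(I−A), with det(I−A) = 0.23704375:
  x_1 = (0.388500·570 + 0.116000·210 + 0.118125·80 + 0.095625·380) / 0.23704375 = 291.5925 / 0.23704375 ≈ 1230.121
  x_2 = (0.132875·570 + 0.344750·210 + 0.136500·80 + 0.110500·380) / 0.23704375 = 201.04625 / 0.23704375 ≈ 848.140
  x_3 = (0.086375·570 + 0.166125·210 + 0.378625·80 + 0.080750·380) / 0.23704375 = 145.095 / 0.23704375 ≈ 612.102
  x_4 = (0.063375·570 + 0.128750·210 + 0.243500·80 + 0.422875·380) / 0.23704375 = 243.33375 / 0.23704375 ≈ 1026.535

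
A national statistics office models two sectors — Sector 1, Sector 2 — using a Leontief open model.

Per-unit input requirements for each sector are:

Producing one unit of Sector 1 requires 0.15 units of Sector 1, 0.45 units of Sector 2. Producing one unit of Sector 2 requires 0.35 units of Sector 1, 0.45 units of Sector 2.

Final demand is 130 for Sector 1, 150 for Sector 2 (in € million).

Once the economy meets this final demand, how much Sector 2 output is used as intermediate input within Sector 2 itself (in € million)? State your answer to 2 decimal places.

I − A =
  [   0.85    -0.35]
  [  -0.45     0.55]
det(I−A) = (0.85)(0.55) − (-0.35)(-0.45) = 0.3100
adj(I−A) = [[0.55, 0.35], [0.45, 0.85]]
(I − A)⁻¹ = adj(I−A) / det(I−A) ≈
  [   1.7742     1.1290]
  [   1.4516     2.7419]
First solve x = (I − A)⁻¹ d = adj(I−A)·d / det(I−A); in particular x_2 = (0.45·130 + 0.85·150) / 0.3100 = 186.00 / 0.3100 = 600.0000.
Intermediate flow from 2 to 2: z_22 = a_22 · x_2 = 0.45 × 186.00 / 0.3100 = 83.70 / 0.3100 = 270.00.

z_22 = 270.00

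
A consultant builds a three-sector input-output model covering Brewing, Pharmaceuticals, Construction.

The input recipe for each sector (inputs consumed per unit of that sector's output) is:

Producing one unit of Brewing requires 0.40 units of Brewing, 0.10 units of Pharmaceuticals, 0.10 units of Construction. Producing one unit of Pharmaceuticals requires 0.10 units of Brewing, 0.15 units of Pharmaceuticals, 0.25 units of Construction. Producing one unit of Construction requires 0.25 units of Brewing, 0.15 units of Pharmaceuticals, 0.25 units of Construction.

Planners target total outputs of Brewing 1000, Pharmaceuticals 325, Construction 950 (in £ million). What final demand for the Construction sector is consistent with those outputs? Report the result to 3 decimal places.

d_C = 531.250

I − A =
  [   0.60    -0.10    -0.25]
  [  -0.10     0.85    -0.15]
  [  -0.10    -0.25     0.75]
d = (I − A) x:
  d_B = (+0.60)·1000 + (-0.10)·325 + (-0.25)·950 = 330.000
  d_P = (-0.10)·1000 + (+0.85)·325 + (-0.15)·950 = 33.750
  d_C = (-0.10)·1000 + (-0.25)·325 + (+0.75)·950 = 531.250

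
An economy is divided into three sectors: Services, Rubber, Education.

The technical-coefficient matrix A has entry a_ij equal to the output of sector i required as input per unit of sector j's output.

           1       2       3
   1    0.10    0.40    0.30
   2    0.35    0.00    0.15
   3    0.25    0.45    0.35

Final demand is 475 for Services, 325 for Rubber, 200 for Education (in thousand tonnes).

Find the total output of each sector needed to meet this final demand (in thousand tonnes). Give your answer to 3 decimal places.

x_1 = 1611.698, x_2 = 1147.382, x_3 = 1721.917

I − A =
  [   0.90    -0.40    -0.30]
  [  -0.35     1.00    -0.15]
  [  -0.25    -0.45     0.65]
Cofactors of I−A, C_ij = (−1)^(i+j)·(minor ij) (rows/columns in the sector order above):
  C_11 = (1.00)(0.65) − (-0.15)(-0.45) = 0.5825
  C_12 = −[(-0.35)(0.65) − (-0.15)(-0.25)] = 0.2650
  C_13 = (-0.35)(-0.45) − (1.00)(-0.25) = 0.4075
  C_21 = −[(-0.40)(0.65) − (-0.30)(-0.45)] = 0.3950
  C_22 = (0.90)(0.65) − (-0.30)(-0.25) = 0.5100
  C_23 = −[(0.90)(-0.45) − (-0.40)(-0.25)] = 0.5050
  C_31 = (-0.40)(-0.15) − (-0.30)(1.00) = 0.3600
  C_32 = −[(0.90)(-0.15) − (-0.30)(-0.35)] = 0.2400
  C_33 = (0.90)(1.00) − (-0.40)(-0.35) = 0.7600
det(I−A) = Σ_j (I−A)_1j·C_1j = (0.90)(0.5825) + (-0.40)(0.2650) + (-0.30)(0.4075) = 0.2960
adj(I−A) = Cᵀ =
  [ 0.5825   0.3950   0.3600]
  [ 0.2650   0.5100   0.2400]
  [ 0.4075   0.5050   0.7600]
(I − A)⁻¹ = adj(I−A) / det(I−A) ≈
  [   1.9679     1.3345     1.2162]
  [   0.8953     1.7230     0.8108]
  [   1.3767     1.7061     2.5676]
x = (I − A)⁻¹ d = adj(I−A)·d / det(I−A), with det(I−A) = 0.2960:
  x_1 = (0.5825·475 + 0.3950·325 + 0.3600·200) / 0.2960 = 477.0625 / 0.2960 ≈ 1611.698
  x_2 = (0.2650·475 + 0.5100·325 + 0.2400·200) / 0.2960 = 339.625 / 0.2960 ≈ 1147.382
  x_3 = (0.4075·475 + 0.5050·325 + 0.7600·200) / 0.2960 = 509.6875 / 0.2960 ≈ 1721.917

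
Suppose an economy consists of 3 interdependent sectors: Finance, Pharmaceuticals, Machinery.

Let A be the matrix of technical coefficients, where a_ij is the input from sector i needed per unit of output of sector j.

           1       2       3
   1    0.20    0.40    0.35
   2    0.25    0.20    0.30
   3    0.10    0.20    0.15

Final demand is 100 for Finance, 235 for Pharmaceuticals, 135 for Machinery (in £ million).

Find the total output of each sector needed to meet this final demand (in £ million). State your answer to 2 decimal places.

x_1 = 600.71, x_2 = 622.45, x_3 = 375.95

I − A =
  [   0.80    -0.40    -0.35]
  [  -0.25     0.80    -0.30]
  [  -0.10    -0.20     0.85]
Cofactors of I−A, C_ij = (−1)^(i+j)·(minor ij) (rows/columns in the sector order above):
  C_11 = (0.80)(0.85) − (-0.30)(-0.20) = 0.6200
  C_12 = −[(-0.25)(0.85) − (-0.30)(-0.10)] = 0.2425
  C_13 = (-0.25)(-0.20) − (0.80)(-0.10) = 0.1300
  C_21 = −[(-0.40)(0.85) − (-0.35)(-0.20)] = 0.4100
  C_22 = (0.80)(0.85) − (-0.35)(-0.10) = 0.6450
  C_23 = −[(0.80)(-0.20) − (-0.40)(-0.10)] = 0.2000
  C_31 = (-0.40)(-0.30) − (-0.35)(0.80) = 0.4000
  C_32 = −[(0.80)(-0.30) − (-0.35)(-0.25)] = 0.3275
  C_33 = (0.80)(0.80) − (-0.40)(-0.25) = 0.5400
det(I−A) = Σ_j (I−A)_1j·C_1j = (0.80)(0.6200) + (-0.40)(0.2425) + (-0.35)(0.1300) = 0.3535
adj(I−A) = Cᵀ =
  [ 0.6200   0.4100   0.4000]
  [ 0.2425   0.6450   0.3275]
  [ 0.1300   0.2000   0.5400]
(I − A)⁻¹ = adj(I−A) / det(I−A) ≈
  [   1.7539     1.1598     1.1315]
  [   0.6860     1.8246     0.9264]
  [   0.3678     0.5658     1.5276]
x = (I − A)⁻¹ d = adj(I−A)·d / det(I−A), with det(I−A) = 0.3535:
  x_1 = (0.6200·100 + 0.4100·235 + 0.4000·135) / 0.3535 = 212.35 / 0.3535 ≈ 600.71
  x_2 = (0.2425·100 + 0.6450·235 + 0.3275·135) / 0.3535 = 220.0375 / 0.3535 ≈ 622.45
  x_3 = (0.1300·100 + 0.2000·235 + 0.5400·135) / 0.3535 = 132.90 / 0.3535 ≈ 375.95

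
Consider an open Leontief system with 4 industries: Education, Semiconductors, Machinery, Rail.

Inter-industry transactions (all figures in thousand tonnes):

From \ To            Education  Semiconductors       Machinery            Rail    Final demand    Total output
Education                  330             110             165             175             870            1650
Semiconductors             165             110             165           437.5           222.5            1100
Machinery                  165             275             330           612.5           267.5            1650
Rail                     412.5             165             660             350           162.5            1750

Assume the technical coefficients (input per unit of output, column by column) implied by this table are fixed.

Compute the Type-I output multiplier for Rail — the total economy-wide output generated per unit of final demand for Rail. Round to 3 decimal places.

Technical coefficients a_ij = z_ij / X_j:
  a_EE = 330/1650 = 0.20, a_SE = 165/1650 = 0.10, a_ME = 165/1650 = 0.10, a_RE = 412.5/1650 = 0.25
  a_ES = 110/1100 = 0.10, a_SS = 110/1100 = 0.10, a_MS = 275/1100 = 0.25, a_RS = 165/1100 = 0.15
  a_EM = 165/1650 = 0.10, a_SM = 165/1650 = 0.10, a_MM = 330/1650 = 0.20, a_RM = 660/1650 = 0.40
  a_ER = 175/1750 = 0.10, a_SR = 437.5/1750 = 0.25, a_MR = 612.5/1750 = 0.35, a_RR = 350/1750 = 0.20
I − A =
  [   0.80    -0.10    -0.10    -0.10]
  [  -0.10     0.90    -0.10    -0.25]
  [  -0.10    -0.25     0.80    -0.35]
  [  -0.25    -0.15    -0.40     0.80]
Compute the cofactors C_ij = (−1)^(i+j)·(3×3 minor ij) of I−A; the adjugate is their transpose:
adj(I−A) = Cᵀ =
  [ 0.369750   0.097250   0.123750   0.130750]
  [ 0.126750   0.359250   0.159750   0.198000]
  [ 0.187875   0.214000   0.507750   0.312500]
  [ 0.233250   0.204750   0.322500   0.535500]
det(I−A) = Σ_j (I−A)_1j·C_1j = (0.80)(0.369750) + (-0.10)(0.126750) + (-0.10)(0.187875) + (-0.10)(0.233250) = 0.2410125
(I − A)⁻¹ = adj(I−A) / det(I−A) ≈
  [   1.5342     0.4035     0.5135     0.5425]
  [   0.5259     1.4906     0.6628     0.8215]
  [   0.7795     0.8879     2.1067     1.2966]
  [   0.9678     0.8495     1.3381     2.2219]
The output multiplier for sector j is the column-j sum of the Leontief inverse (I − A)⁻¹ = adj(I−A) / det(I−A).
Column R of adj(I−A): (0.130750, 0.198000, 0.312500, 0.535500); det(I−A) = 0.2410125.
m_R = (0.130750 + 0.198000 + 0.312500 + 0.535500) / 0.2410125 = 1.17675 / 0.2410125 ≈ 4.883.

m_R = 4.883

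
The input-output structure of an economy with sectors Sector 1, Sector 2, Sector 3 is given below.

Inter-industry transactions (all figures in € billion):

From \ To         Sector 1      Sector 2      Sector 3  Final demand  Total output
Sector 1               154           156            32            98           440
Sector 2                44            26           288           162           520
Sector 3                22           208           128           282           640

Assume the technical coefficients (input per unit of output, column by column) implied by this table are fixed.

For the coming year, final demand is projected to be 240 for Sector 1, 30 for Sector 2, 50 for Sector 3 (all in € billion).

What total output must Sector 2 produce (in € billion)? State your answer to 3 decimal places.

x_2 = 160.878

Technical coefficients a_ij = z_ij / X_j:
  a_11 = 154/440 = 0.35, a_21 = 44/440 = 0.10, a_31 = 22/440 = 0.05
  a_12 = 156/520 = 0.30, a_22 = 26/520 = 0.05, a_32 = 208/520 = 0.40
  a_13 = 32/640 = 0.05, a_23 = 288/640 = 0.45, a_33 = 128/640 = 0.20
I − A =
  [   0.65    -0.30    -0.05]
  [  -0.10     0.95    -0.45]
  [  -0.05    -0.40     0.80]
Cofactors of I−A, C_ij = (−1)^(i+j)·(minor ij) (rows/columns in the sector order above):
  C_11 = (0.95)(0.80) − (-0.45)(-0.40) = 0.5800
  C_12 = −[(-0.10)(0.80) − (-0.45)(-0.05)] = 0.1025
  C_13 = (-0.10)(-0.40) − (0.95)(-0.05) = 0.0875
  C_21 = −[(-0.30)(0.80) − (-0.05)(-0.40)] = 0.2600
  C_22 = (0.65)(0.80) − (-0.05)(-0.05) = 0.5175
  C_23 = −[(0.65)(-0.40) − (-0.30)(-0.05)] = 0.2750
  C_31 = (-0.30)(-0.45) − (-0.05)(0.95) = 0.1825
  C_32 = −[(0.65)(-0.45) − (-0.05)(-0.10)] = 0.2975
  C_33 = (0.65)(0.95) − (-0.30)(-0.10) = 0.5875
det(I−A) = Σ_j (I−A)_1j·C_1j = (0.65)(0.5800) + (-0.30)(0.1025) + (-0.05)(0.0875) = 0.341875
adj(I−A) = Cᵀ =
  [ 0.5800   0.2600   0.1825]
  [ 0.1025   0.5175   0.2975]
  [ 0.0875   0.2750   0.5875]
(I − A)⁻¹ = adj(I−A) / det(I−A) ≈
  [   1.6965     0.7605     0.5338]
  [   0.2998     1.5137     0.8702]
  [   0.2559     0.8044     1.7185]
x = (I − A)⁻¹ d = adj(I−A)·d / det(I−A), with det(I−A) = 0.341875:
  x_1 = (0.5800·240 + 0.2600·30 + 0.1825·50) / 0.341875 = 156.125 / 0.341875 ≈ 456.673
  x_2 = (0.1025·240 + 0.5175·30 + 0.2975·50) / 0.341875 = 55.00 / 0.341875 ≈ 160.878
  x_3 = (0.0875·240 + 0.2750·30 + 0.5875·50) / 0.341875 = 58.625 / 0.341875 ≈ 171.481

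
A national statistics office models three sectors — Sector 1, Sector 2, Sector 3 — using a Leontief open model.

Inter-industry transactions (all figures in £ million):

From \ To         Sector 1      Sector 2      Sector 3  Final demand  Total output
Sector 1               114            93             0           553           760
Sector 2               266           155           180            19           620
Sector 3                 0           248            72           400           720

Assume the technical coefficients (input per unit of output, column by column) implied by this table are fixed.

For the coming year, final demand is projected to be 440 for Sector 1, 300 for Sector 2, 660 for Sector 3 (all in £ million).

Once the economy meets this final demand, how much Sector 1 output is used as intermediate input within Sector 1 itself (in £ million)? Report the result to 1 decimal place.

Technical coefficients a_ij = z_ij / X_j:
  a_11 = 114/760 = 0.15, a_21 = 266/760 = 0.35, a_31 = 0/760 = 0.00
  a_12 = 93/620 = 0.15, a_22 = 155/620 = 0.25, a_32 = 248/620 = 0.40
  a_13 = 0/720 = 0.00, a_23 = 180/720 = 0.25, a_33 = 72/720 = 0.10
I − A =
  [   0.85    -0.15     0.00]
  [  -0.35     0.75    -0.25]
  [   0.00    -0.40     0.90]
Cofactors of I−A, C_ij = (−1)^(i+j)·(minor ij) (rows/columns in the sector order above):
  C_11 = (0.75)(0.90) − (-0.25)(-0.40) = 0.5750
  C_12 = −[(-0.35)(0.90) − (-0.25)(0.00)] = 0.3150
  C_13 = (-0.35)(-0.40) − (0.75)(0.00) = 0.1400
  C_21 = −[(-0.15)(0.90) − (0.00)(-0.40)] = 0.1350
  C_22 = (0.85)(0.90) − (0.00)(0.00) = 0.7650
  C_23 = −[(0.85)(-0.40) − (-0.15)(0.00)] = 0.3400
  C_31 = (-0.15)(-0.25) − (0.00)(0.75) = 0.0375
  C_32 = −[(0.85)(-0.25) − (0.00)(-0.35)] = 0.2125
  C_33 = (0.85)(0.75) − (-0.15)(-0.35) = 0.5850
det(I−A) = Σ_j (I−A)_1j·C_1j = (0.85)(0.5750) + (-0.15)(0.3150) + (0.00)(0.1400) = 0.4415
adj(I−A) = Cᵀ =
  [ 0.5750   0.1350   0.0375]
  [ 0.3150   0.7650   0.2125]
  [ 0.1400   0.3400   0.5850]
(I − A)⁻¹ = adj(I−A) / det(I−A) ≈
  [   1.3024     0.3058     0.0849]
  [   0.7135     1.7327     0.4813]
  [   0.3171     0.7701     1.3250]
First solve x = (I − A)⁻¹ d = adj(I−A)·d / det(I−A); in particular x_1 = (0.5750·440 + 0.1350·300 + 0.0375·660) / 0.4415 = 318.25 / 0.4415 ≈ 720.838.
Intermediate flow from 1 to 1: z_11 = a_11 · x_1 = 0.15 × 318.25 / 0.4415 = 47.7375 / 0.4415 ≈ 108.1.

z_11 = 108.1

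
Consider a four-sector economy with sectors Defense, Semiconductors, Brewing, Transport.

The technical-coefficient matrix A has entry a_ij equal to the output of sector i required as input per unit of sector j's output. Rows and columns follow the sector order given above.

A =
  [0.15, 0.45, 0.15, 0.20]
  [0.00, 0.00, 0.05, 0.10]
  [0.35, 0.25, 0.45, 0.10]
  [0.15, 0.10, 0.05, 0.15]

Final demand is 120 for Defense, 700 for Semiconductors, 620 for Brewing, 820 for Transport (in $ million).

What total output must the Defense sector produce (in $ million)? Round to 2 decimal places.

I − A =
  [   0.85    -0.45    -0.15    -0.20]
  [   0.00     1.00    -0.05    -0.10]
  [  -0.35    -0.25     0.55    -0.10]
  [  -0.15    -0.10    -0.05     0.85]
Compute the cofactors C_ij = (−1)^(i+j)·(3×3 minor ij) of I−A; the adjugate is their transpose:
adj(I−A) = Cᵀ =
  [ 0.444625   0.255000   0.158375   0.153250]
  [ 0.025625   0.326250   0.041125   0.049250]
  [ 0.312750   0.329250   0.677250   0.192000]
  [ 0.099875   0.102750   0.072625   0.396500]
det(I−A) = Σ_j (I−A)_1j·C_1j = (0.85)(0.444625) + (-0.45)(0.025625) + (-0.15)(0.312750) + (-0.20)(0.099875) = 0.2995125
(I − A)⁻¹ = adj(I−A) / det(I−A) ≈
  [   1.4845     0.8514     0.5288     0.5117]
  [   0.0856     1.0893     0.1373     0.1644]
  [   1.0442     1.0993     2.2612     0.6410]
  [   0.3335     0.3431     0.2425     1.3238]
x = (I − A)⁻¹ d = adj(I−A)·d / det(I−A), with det(I−A) = 0.2995125:
  x_1 = (0.444625·120 + 0.255000·700 + 0.158375·620 + 0.153250·820) / 0.2995125 = 455.7125 / 0.2995125 ≈ 1521.51
  x_2 = (0.025625·120 + 0.326250·700 + 0.041125·620 + 0.049250·820) / 0.2995125 = 297.3325 / 0.2995125 ≈ 992.72
  x_3 = (0.312750·120 + 0.329250·700 + 0.677250·620 + 0.192000·820) / 0.2995125 = 845.34 / 0.2995125 ≈ 2822.39
  x_4 = (0.099875·120 + 0.102750·700 + 0.072625·620 + 0.396500·820) / 0.2995125 = 454.0675 / 0.2995125 ≈ 1516.02

x_1 = 1521.51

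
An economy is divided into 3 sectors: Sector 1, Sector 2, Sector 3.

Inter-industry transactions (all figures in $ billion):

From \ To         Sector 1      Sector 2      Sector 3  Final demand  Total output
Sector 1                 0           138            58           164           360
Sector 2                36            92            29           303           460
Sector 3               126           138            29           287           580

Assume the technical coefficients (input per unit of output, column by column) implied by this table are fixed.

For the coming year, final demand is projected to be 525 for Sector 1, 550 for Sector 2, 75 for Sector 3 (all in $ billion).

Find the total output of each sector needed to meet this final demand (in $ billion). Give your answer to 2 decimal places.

x_1 = 840.13, x_2 = 833.24, x_3 = 651.60

Technical coefficients a_ij = z_ij / X_j:
  a_11 = 0/360 = 0.00, a_21 = 36/360 = 0.10, a_31 = 126/360 = 0.35
  a_12 = 138/460 = 0.30, a_22 = 92/460 = 0.20, a_32 = 138/460 = 0.30
  a_13 = 58/580 = 0.10, a_23 = 29/580 = 0.05, a_33 = 29/580 = 0.05
I − A =
  [   1.00    -0.30    -0.10]
  [  -0.10     0.80    -0.05]
  [  -0.35    -0.30     0.95]
Cofactors of I−A, C_ij = (−1)^(i+j)·(minor ij) (rows/columns in the sector order above):
  C_11 = (0.80)(0.95) − (-0.05)(-0.30) = 0.7450
  C_12 = −[(-0.10)(0.95) − (-0.05)(-0.35)] = 0.1125
  C_13 = (-0.10)(-0.30) − (0.80)(-0.35) = 0.3100
  C_21 = −[(-0.30)(0.95) − (-0.10)(-0.30)] = 0.3150
  C_22 = (1.00)(0.95) − (-0.10)(-0.35) = 0.9150
  C_23 = −[(1.00)(-0.30) − (-0.30)(-0.35)] = 0.4050
  C_31 = (-0.30)(-0.05) − (-0.10)(0.80) = 0.0950
  C_32 = −[(1.00)(-0.05) − (-0.10)(-0.10)] = 0.0600
  C_33 = (1.00)(0.80) − (-0.30)(-0.10) = 0.7700
det(I−A) = Σ_j (I−A)_1j·C_1j = (1.00)(0.7450) + (-0.30)(0.1125) + (-0.10)(0.3100) = 0.68025
adj(I−A) = Cᵀ =
  [ 0.7450   0.3150   0.0950]
  [ 0.1125   0.9150   0.0600]
  [ 0.3100   0.4050   0.7700]
(I − A)⁻¹ = adj(I−A) / det(I−A) ≈
  [   1.0952     0.4631     0.1397]
  [   0.1654     1.3451     0.0882]
  [   0.4557     0.5954     1.1319]
x = (I − A)⁻¹ d = adj(I−A)·d / det(I−A), with det(I−A) = 0.68025:
  x_1 = (0.7450·525 + 0.3150·550 + 0.0950·75) / 0.68025 = 571.50 / 0.68025 ≈ 840.13
  x_2 = (0.1125·525 + 0.9150·550 + 0.0600·75) / 0.68025 = 566.8125 / 0.68025 ≈ 833.24
  x_3 = (0.3100·525 + 0.4050·550 + 0.7700·75) / 0.68025 = 443.25 / 0.68025 ≈ 651.60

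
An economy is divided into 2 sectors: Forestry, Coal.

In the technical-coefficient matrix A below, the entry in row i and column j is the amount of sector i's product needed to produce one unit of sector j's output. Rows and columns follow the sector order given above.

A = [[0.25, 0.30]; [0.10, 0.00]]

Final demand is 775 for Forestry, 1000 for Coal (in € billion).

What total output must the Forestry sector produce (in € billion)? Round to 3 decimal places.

x_1 = 1493.056

I − A =
  [   0.75    -0.30]
  [  -0.10     1.00]
det(I−A) = (0.75)(1.00) − (-0.30)(-0.10) = 0.7200
adj(I−A) = [[1.00, 0.30], [0.10, 0.75]]
(I − A)⁻¹ = adj(I−A) / det(I−A) ≈
  [   1.3889     0.4167]
  [   0.1389     1.0417]
x = (I − A)⁻¹ d = adj(I−A)·d / det(I−A), with det(I−A) = 0.7200:
  x_1 = (1.00·775 + 0.30·1000) / 0.7200 = 1075.00 / 0.7200 ≈ 1493.056
  x_2 = (0.10·775 + 0.75·1000) / 0.7200 = 827.50 / 0.7200 ≈ 1149.306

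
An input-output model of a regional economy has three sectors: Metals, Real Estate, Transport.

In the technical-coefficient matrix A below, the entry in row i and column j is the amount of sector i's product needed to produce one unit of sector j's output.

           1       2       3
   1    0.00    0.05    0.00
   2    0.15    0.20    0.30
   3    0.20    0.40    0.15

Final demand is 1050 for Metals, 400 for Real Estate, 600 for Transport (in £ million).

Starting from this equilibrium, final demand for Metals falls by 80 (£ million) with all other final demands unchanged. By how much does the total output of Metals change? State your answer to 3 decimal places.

I − A =
  [   1.00    -0.05     0.00]
  [  -0.15     0.80    -0.30]
  [  -0.20    -0.40     0.85]
Cofactors of I−A, C_ij = (−1)^(i+j)·(minor ij) (rows/columns in the sector order above):
  C_11 = (0.80)(0.85) − (-0.30)(-0.40) = 0.5600
  C_12 = −[(-0.15)(0.85) − (-0.30)(-0.20)] = 0.1875
  C_13 = (-0.15)(-0.40) − (0.80)(-0.20) = 0.2200
  C_21 = −[(-0.05)(0.85) − (0.00)(-0.40)] = 0.0425
  C_22 = (1.00)(0.85) − (0.00)(-0.20) = 0.8500
  C_23 = −[(1.00)(-0.40) − (-0.05)(-0.20)] = 0.4100
  C_31 = (-0.05)(-0.30) − (0.00)(0.80) = 0.0150
  C_32 = −[(1.00)(-0.30) − (0.00)(-0.15)] = 0.3000
  C_33 = (1.00)(0.80) − (-0.05)(-0.15) = 0.7925
det(I−A) = Σ_j (I−A)_1j·C_1j = (1.00)(0.5600) + (-0.05)(0.1875) + (0.00)(0.2200) = 0.550625
adj(I−A) = Cᵀ =
  [ 0.5600   0.0425   0.0150]
  [ 0.1875   0.8500   0.3000]
  [ 0.2200   0.4100   0.7925]
(I − A)⁻¹ = adj(I−A) / det(I−A) ≈
  [   1.0170     0.0772     0.0272]
  [   0.3405     1.5437     0.5448]
  [   0.3995     0.7446     1.4393]
Δx = (I − A)⁻¹ Δd with Δd having -80 in the Metals component and 0 elsewhere.
So Δx_1 = L_11 · (-80), where L_11 = adj(I−A)_11 / det(I−A) = 0.5600 / 0.550625.
Δx_1 = 0.5600 × (-80) / 0.550625 = -44.80 / 0.550625 ≈ -81.362.

Δx_1 = -81.362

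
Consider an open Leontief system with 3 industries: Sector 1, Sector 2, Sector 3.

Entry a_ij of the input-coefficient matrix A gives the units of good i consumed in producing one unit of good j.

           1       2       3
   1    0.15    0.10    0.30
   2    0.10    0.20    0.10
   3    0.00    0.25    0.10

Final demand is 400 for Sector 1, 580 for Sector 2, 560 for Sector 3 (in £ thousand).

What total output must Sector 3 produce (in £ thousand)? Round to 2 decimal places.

I − A =
  [   0.85    -0.10    -0.30]
  [  -0.10     0.80    -0.10]
  [   0.00    -0.25     0.90]
Cofactors of I−A, C_ij = (−1)^(i+j)·(minor ij) (rows/columns in the sector order above):
  C_11 = (0.80)(0.90) − (-0.10)(-0.25) = 0.6950
  C_12 = −[(-0.10)(0.90) − (-0.10)(0.00)] = 0.0900
  C_13 = (-0.10)(-0.25) − (0.80)(0.00) = 0.0250
  C_21 = −[(-0.10)(0.90) − (-0.30)(-0.25)] = 0.1650
  C_22 = (0.85)(0.90) − (-0.30)(0.00) = 0.7650
  C_23 = −[(0.85)(-0.25) − (-0.10)(0.00)] = 0.2125
  C_31 = (-0.10)(-0.10) − (-0.30)(0.80) = 0.2500
  C_32 = −[(0.85)(-0.10) − (-0.30)(-0.10)] = 0.1150
  C_33 = (0.85)(0.80) − (-0.10)(-0.10) = 0.6700
det(I−A) = Σ_j (I−A)_1j·C_1j = (0.85)(0.6950) + (-0.10)(0.0900) + (-0.30)(0.0250) = 0.57425
adj(I−A) = Cᵀ =
  [ 0.6950   0.1650   0.2500]
  [ 0.0900   0.7650   0.1150]
  [ 0.0250   0.2125   0.6700]
(I − A)⁻¹ = adj(I−A) / det(I−A) ≈
  [   1.2103     0.2873     0.4354]
  [   0.1567     1.3322     0.2003]
  [   0.0435     0.3700     1.1667]
x = (I − A)⁻¹ d = adj(I−A)·d / det(I−A), with det(I−A) = 0.57425:
  x_1 = (0.6950·400 + 0.1650·580 + 0.2500·560) / 0.57425 = 513.70 / 0.57425 ≈ 894.56
  x_2 = (0.0900·400 + 0.7650·580 + 0.1150·560) / 0.57425 = 544.10 / 0.57425 ≈ 947.50
  x_3 = (0.0250·400 + 0.2125·580 + 0.6700·560) / 0.57425 = 508.45 / 0.57425 ≈ 885.42

x_3 = 885.42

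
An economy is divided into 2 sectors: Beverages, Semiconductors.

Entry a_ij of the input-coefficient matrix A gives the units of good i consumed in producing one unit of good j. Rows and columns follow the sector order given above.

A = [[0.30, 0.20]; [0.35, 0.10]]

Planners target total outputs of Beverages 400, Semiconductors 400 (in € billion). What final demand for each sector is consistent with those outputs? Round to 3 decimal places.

I − A =
  [   0.70    -0.20]
  [  -0.35     0.90]
d = (I − A) x:
  d_1 = (+0.70)·400 + (-0.20)·400 = 200.000
  d_2 = (-0.35)·400 + (+0.90)·400 = 220.000

d_1 = 200.000, d_2 = 220.000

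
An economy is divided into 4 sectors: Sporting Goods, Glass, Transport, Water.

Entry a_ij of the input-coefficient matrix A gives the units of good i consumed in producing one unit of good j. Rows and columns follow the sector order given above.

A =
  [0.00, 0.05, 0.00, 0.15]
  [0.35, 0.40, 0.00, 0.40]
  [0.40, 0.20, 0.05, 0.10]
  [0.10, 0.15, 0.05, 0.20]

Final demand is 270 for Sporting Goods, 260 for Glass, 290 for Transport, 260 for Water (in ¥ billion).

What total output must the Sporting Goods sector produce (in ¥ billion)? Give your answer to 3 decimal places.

I − A =
  [   1.00    -0.05     0.00    -0.15]
  [  -0.35     0.60     0.00    -0.40]
  [  -0.40    -0.20     0.95    -0.10]
  [  -0.10    -0.15    -0.05     0.80]
Compute the cofactors C_ij = (−1)^(i+j)·(3×3 minor ij) of I−A; the adjugate is their transpose:
adj(I−A) = Cᵀ =
  [ 0.392000   0.060625   0.005500   0.104500]
  [ 0.310250   0.737750   0.022625   0.429875]
  [ 0.243250   0.197500   0.387125   0.192750]
  [ 0.122375   0.158250   0.029125   0.553375]
det(I−A) = Σ_j (I−A)_1j·C_1j = (1.00)(0.392000) + (-0.05)(0.310250) + (0.00)(0.243250) + (-0.15)(0.122375) = 0.35813125
(I − A)⁻¹ = adj(I−A) / det(I−A) ≈
  [   1.0946     0.1693     0.0154     0.2918]
  [   0.8663     2.0600     0.0632     1.2003]
  [   0.6792     0.5515     1.0810     0.5382]
  [   0.3417     0.4419     0.0813     1.5452]
x = (I − A)⁻¹ d = adj(I−A)·d / det(I−A), with det(I−A) = 0.35813125:
  x_1 = (0.392000·270 + 0.060625·260 + 0.005500·290 + 0.104500·260) / 0.35813125 = 150.3675 / 0.35813125 ≈ 419.867
  x_2 = (0.310250·270 + 0.737750·260 + 0.022625·290 + 0.429875·260) / 0.35813125 = 393.91125 / 0.35813125 ≈ 1099.908
  x_3 = (0.243250·270 + 0.197500·260 + 0.387125·290 + 0.192750·260) / 0.35813125 = 279.40875 / 0.35813125 ≈ 780.185
  x_4 = (0.122375·270 + 0.158250·260 + 0.029125·290 + 0.553375·260) / 0.35813125 = 226.51 / 0.35813125 ≈ 632.478

x_1 = 419.867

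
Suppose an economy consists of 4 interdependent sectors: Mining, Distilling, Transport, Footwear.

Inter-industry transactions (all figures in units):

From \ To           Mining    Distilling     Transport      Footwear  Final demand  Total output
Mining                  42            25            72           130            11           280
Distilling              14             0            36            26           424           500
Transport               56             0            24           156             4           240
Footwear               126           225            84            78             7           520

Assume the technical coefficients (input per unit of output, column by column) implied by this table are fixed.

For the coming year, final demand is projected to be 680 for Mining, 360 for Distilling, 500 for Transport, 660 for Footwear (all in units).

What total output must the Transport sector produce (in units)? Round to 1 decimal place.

x_T = 2502.5

Technical coefficients a_ij = z_ij / X_j:
  a_MM = 42/280 = 0.15, a_DM = 14/280 = 0.05, a_TM = 56/280 = 0.20, a_FM = 126/280 = 0.45
  a_MD = 25/500 = 0.05, a_DD = 0/500 = 0.00, a_TD = 0/500 = 0.00, a_FD = 225/500 = 0.45
  a_MT = 72/240 = 0.30, a_DT = 36/240 = 0.15, a_TT = 24/240 = 0.10, a_FT = 84/240 = 0.35
  a_MF = 130/520 = 0.25, a_DF = 26/520 = 0.05, a_TF = 156/520 = 0.30, a_FF = 78/520 = 0.15
I − A =
  [   0.85    -0.05    -0.30    -0.25]
  [  -0.05     1.00    -0.15    -0.05]
  [  -0.20     0.00     0.90    -0.30]
  [  -0.45    -0.45    -0.35     0.85]
Compute the cofactors C_ij = (−1)^(i+j)·(3×3 minor ij) of I−A; the adjugate is their transpose:
adj(I−A) = Cᵀ =
  [ 0.619500   0.174750   0.359875   0.319500]
  [ 0.102500   0.350750   0.130250   0.096750]
  [ 0.307250   0.152500   0.582000   0.304750]
  [ 0.508750   0.341000   0.499125   0.701250]
det(I−A) = Σ_j (I−A)_1j·C_1j = (0.85)(0.619500) + (-0.05)(0.102500) + (-0.30)(0.307250) + (-0.25)(0.508750) = 0.3020875
(I − A)⁻¹ = adj(I−A) / det(I−A) ≈
  [   2.0507     0.5785     1.1913     1.0576]
  [   0.3393     1.1611     0.4312     0.3203]
  [   1.0171     0.5048     1.9266     1.0088]
  [   1.6841     1.1288     1.6523     2.3213]
x = (I − A)⁻¹ d = adj(I−A)·d / det(I−A), with det(I−A) = 0.3020875:
  x_M = (0.619500·680 + 0.174750·360 + 0.359875·500 + 0.319500·660) / 0.3020875 = 874.9775 / 0.3020875 ≈ 2896.4
  x_D = (0.102500·680 + 0.350750·360 + 0.130250·500 + 0.096750·660) / 0.3020875 = 324.95 / 0.3020875 ≈ 1075.7
  x_T = (0.307250·680 + 0.152500·360 + 0.582000·500 + 0.304750·660) / 0.3020875 = 755.965 / 0.3020875 ≈ 2502.5
  x_F = (0.508750·680 + 0.341000·360 + 0.499125·500 + 0.701250·660) / 0.3020875 = 1181.0975 / 0.3020875 ≈ 3909.8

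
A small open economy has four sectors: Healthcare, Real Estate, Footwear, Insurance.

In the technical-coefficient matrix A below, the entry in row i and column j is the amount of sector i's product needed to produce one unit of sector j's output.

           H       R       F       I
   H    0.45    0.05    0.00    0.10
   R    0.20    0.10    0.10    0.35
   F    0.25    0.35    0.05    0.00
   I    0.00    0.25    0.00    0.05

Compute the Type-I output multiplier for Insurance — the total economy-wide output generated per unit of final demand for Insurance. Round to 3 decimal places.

I − A =
  [   0.55    -0.05     0.00    -0.10]
  [  -0.20     0.90    -0.10    -0.35]
  [  -0.25    -0.35     0.95     0.00]
  [   0.00    -0.25     0.00     0.95]
Compute the cofactors C_ij = (−1)^(i+j)·(3×3 minor ij) of I−A; the adjugate is their transpose:
adj(I−A) = Cᵀ =
  [ 0.695875   0.068875   0.007250   0.098625]
  [ 0.204250   0.496375   0.052250   0.204375]
  [ 0.258375   0.201000   0.407625   0.101250]
  [ 0.053750   0.130625   0.013750   0.440250]
det(I−A) = Σ_j (I−A)_1j·C_1j = (0.55)(0.695875) + (-0.05)(0.204250) + (0.00)(0.258375) + (-0.10)(0.053750) = 0.36714375
(I − A)⁻¹ = adj(I−A) / det(I−A) ≈
  [   1.8954     0.1876     0.0197     0.2686]
  [   0.5563     1.3520     0.1423     0.5567]
  [   0.7037     0.5475     1.1103     0.2758]
  [   0.1464     0.3558     0.0375     1.1991]
The output multiplier for sector j is the column-j sum of the Leontief inverse (I − A)⁻¹ = adj(I−A) / det(I−A).
Column I of adj(I−A): (0.098625, 0.204375, 0.101250, 0.440250); det(I−A) = 0.36714375.
m_I = (0.098625 + 0.204375 + 0.101250 + 0.440250) / 0.36714375 = 0.8445 / 0.36714375 ≈ 2.300.

m_I = 2.300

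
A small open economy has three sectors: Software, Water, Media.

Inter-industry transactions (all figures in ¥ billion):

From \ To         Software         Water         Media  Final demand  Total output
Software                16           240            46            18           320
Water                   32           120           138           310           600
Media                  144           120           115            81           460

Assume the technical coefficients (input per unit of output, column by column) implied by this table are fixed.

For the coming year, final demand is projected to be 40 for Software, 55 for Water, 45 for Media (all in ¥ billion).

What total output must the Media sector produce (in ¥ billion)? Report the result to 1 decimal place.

Technical coefficients a_ij = z_ij / X_j:
  a_11 = 16/320 = 0.05, a_21 = 32/320 = 0.10, a_31 = 144/320 = 0.45
  a_12 = 240/600 = 0.40, a_22 = 120/600 = 0.20, a_32 = 120/600 = 0.20
  a_13 = 46/460 = 0.10, a_23 = 138/460 = 0.30, a_33 = 115/460 = 0.25
I − A =
  [   0.95    -0.40    -0.10]
  [  -0.10     0.80    -0.30]
  [  -0.45    -0.20     0.75]
Cofactors of I−A, C_ij = (−1)^(i+j)·(minor ij) (rows/columns in the sector order above):
  C_11 = (0.80)(0.75) − (-0.30)(-0.20) = 0.5400
  C_12 = −[(-0.10)(0.75) − (-0.30)(-0.45)] = 0.2100
  C_13 = (-0.10)(-0.20) − (0.80)(-0.45) = 0.3800
  C_21 = −[(-0.40)(0.75) − (-0.10)(-0.20)] = 0.3200
  C_22 = (0.95)(0.75) − (-0.10)(-0.45) = 0.6675
  C_23 = −[(0.95)(-0.20) − (-0.40)(-0.45)] = 0.3700
  C_31 = (-0.40)(-0.30) − (-0.10)(0.80) = 0.2000
  C_32 = −[(0.95)(-0.30) − (-0.10)(-0.10)] = 0.2950
  C_33 = (0.95)(0.80) − (-0.40)(-0.10) = 0.7200
det(I−A) = Σ_j (I−A)_1j·C_1j = (0.95)(0.5400) + (-0.40)(0.2100) + (-0.10)(0.3800) = 0.3910
adj(I−A) = Cᵀ =
  [ 0.5400   0.3200   0.2000]
  [ 0.2100   0.6675   0.2950]
  [ 0.3800   0.3700   0.7200]
(I − A)⁻¹ = adj(I−A) / det(I−A) ≈
  [   1.3811     0.8184     0.5115]
  [   0.5371     1.7072     0.7545]
  [   0.9719     0.9463     1.8414]
x = (I − A)⁻¹ d = adj(I−A)·d / det(I−A), with det(I−A) = 0.3910:
  x_1 = (0.5400·40 + 0.3200·55 + 0.2000·45) / 0.3910 = 48.20 / 0.3910 ≈ 123.3
  x_2 = (0.2100·40 + 0.6675·55 + 0.2950·45) / 0.3910 = 58.3875 / 0.3910 ≈ 149.3
  x_3 = (0.3800·40 + 0.3700·55 + 0.7200·45) / 0.3910 = 67.95 / 0.3910 ≈ 173.8

x_3 = 173.8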